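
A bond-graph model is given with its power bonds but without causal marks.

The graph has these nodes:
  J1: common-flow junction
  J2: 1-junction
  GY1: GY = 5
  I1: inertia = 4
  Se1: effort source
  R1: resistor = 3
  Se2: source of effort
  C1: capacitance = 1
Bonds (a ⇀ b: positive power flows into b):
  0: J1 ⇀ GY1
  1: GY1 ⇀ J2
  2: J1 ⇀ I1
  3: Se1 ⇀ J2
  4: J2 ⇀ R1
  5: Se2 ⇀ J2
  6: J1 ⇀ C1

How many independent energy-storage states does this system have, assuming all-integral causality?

2  (C1, I1 all integral)

bond 3 →J2  (source Se1 imposes e)
bond 5 →J2  (Se2 (Se) sets effort on bond)
bond 2 →I1  (I1 integral (f out))
bond 0 →J1  (J1 flow already set via bond 2)
bond 6 →J1  (J1 flow already set via bond 2)
bond 1 →J2  (GY GY1: same side as bond 0)
bond 4 →R1  (only one flow-in slot at J2)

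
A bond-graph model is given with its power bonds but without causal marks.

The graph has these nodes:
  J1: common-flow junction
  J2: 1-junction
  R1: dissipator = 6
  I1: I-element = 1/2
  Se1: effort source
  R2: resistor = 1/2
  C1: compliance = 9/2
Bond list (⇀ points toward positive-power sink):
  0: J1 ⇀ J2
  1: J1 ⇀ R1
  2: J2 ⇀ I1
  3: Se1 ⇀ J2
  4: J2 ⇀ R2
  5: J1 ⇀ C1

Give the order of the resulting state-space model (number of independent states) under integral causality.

β3 stroke at J2  (Se1: effort source, stroke at far end)
β2 stroke at I1  (I1: I, integral causality)
β0 stroke at J2  (common-f at J2 fixed by 2)
β4 stroke at J2  (common-f at J2 fixed by 2)
β1 stroke at J1  (J1 flow already set via bond 0)
β5 stroke at J1  (J1: bond 0 brought flow, rest push out)

2  (C1, I1 all integral)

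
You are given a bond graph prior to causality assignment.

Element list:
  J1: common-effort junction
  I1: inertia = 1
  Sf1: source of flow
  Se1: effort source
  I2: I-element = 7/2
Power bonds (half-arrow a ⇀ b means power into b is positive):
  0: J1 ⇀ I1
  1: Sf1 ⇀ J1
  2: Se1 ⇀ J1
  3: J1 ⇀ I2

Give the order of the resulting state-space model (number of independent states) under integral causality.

2  (I1, I2 all integral)

bond 1 stroke at Sf1  (Sf1 fixes flow; stroke at Sf1)
bond 2 stroke at J1  (source Se1 imposes e)
bond 0 stroke at I1  (J1 effort already set via bond 2)
bond 3 stroke at I2  (J1: bond 2 brought effort, rest push out)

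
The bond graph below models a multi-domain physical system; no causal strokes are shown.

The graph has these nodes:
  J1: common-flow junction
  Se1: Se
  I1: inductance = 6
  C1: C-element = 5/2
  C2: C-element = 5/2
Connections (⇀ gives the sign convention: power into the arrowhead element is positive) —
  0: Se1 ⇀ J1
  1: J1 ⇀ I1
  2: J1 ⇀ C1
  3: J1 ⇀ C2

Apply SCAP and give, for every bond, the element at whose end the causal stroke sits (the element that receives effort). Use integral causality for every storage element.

#0 |J1
#1 |I1
#2 |J1
#3 |J1

#0 stroke→J1  (source Se1 imposes e)
#1 stroke→I1  (I1 outputs flow p/I1)
#2 stroke→J1  (J1 flow already set via bond 1)
#3 stroke→J1  (J1 flow already set via bond 1)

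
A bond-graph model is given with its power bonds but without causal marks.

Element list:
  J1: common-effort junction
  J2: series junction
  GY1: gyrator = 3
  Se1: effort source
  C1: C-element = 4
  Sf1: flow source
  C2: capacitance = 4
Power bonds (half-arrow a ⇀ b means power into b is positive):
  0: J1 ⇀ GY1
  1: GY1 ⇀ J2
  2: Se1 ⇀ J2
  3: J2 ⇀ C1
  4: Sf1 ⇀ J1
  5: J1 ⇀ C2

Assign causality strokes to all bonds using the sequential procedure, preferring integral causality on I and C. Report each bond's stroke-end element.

bond 0 →GY1
bond 1 →GY1
bond 2 →J2
bond 3 →J2
bond 4 →Sf1
bond 5 →J1

bond 2 stroke→J2  (source Se1 imposes e)
bond 4 stroke→Sf1  (source Sf1 imposes f)
bond 3 stroke→J2  (C1 outputs effort q/C1)
bond 1 stroke→GY1  (J2: last free bond brings flow in)
bond 0 stroke→GY1  (through GY1, causality inverts; strokes same side of GY1)
bond 5 stroke→J1  (J1 needs exactly one e-in)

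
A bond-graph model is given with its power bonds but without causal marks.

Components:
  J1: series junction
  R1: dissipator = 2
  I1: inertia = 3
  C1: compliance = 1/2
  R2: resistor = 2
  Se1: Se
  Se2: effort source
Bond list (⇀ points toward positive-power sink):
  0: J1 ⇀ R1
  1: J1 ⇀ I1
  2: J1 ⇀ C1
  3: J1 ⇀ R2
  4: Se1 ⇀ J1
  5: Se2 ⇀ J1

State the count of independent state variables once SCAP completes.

β4 stroke at J1  (Se1 fixes effort; stroke away)
β5 stroke at J1  (source Se2 imposes e)
β1 stroke at I1  (I1: I, integral causality)
β0 stroke at J1  (J1: bond 1 brought flow, rest push out)
β2 stroke at J1  (1-jn J1 has f-setter on 1)
β3 stroke at J1  (J1 flow already set via bond 1)

2  (C1, I1 all integral)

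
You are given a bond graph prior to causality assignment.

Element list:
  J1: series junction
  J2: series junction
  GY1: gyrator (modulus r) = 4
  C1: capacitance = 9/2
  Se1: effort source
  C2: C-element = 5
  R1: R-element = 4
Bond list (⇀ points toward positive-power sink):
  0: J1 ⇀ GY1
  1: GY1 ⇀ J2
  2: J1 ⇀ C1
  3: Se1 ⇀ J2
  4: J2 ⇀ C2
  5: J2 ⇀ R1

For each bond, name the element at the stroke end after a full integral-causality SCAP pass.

#0 →GY1
#1 →GY1
#2 →J1
#3 →J2
#4 →J2
#5 →J2

b3 stroke→J2  (Se1 (Se) sets effort on bond)
b2 stroke→J1  (prefer integral on C1)
b0 stroke→GY1  (only one flow-in slot at J1)
b1 stroke→GY1  (GY1: gyrator matches bond 0)
b4 stroke→J2  (J2 flow already set via bond 1)
b5 stroke→J2  (common-f at J2 fixed by 1)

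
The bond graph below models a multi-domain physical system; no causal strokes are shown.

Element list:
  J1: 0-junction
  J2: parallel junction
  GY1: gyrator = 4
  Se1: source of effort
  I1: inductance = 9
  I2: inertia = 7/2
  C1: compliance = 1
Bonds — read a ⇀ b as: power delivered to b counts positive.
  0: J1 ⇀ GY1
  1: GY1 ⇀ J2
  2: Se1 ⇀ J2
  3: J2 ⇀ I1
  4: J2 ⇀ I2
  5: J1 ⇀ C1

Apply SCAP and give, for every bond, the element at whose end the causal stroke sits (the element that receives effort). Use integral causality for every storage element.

β0 |GY1
β1 |GY1
β2 |J2
β3 |I1
β4 |I2
β5 |J1

bond 2 stroke→J2  (Se1 fixes effort; stroke away)
bond 1 stroke→GY1  (J2: bond 2 brought effort, rest push out)
bond 3 stroke→I1  (J2 effort already set via bond 2)
bond 4 stroke→I2  (J2 effort already set via bond 2)
bond 0 stroke→GY1  (through GY1, causality inverts; strokes same side of GY1)
bond 5 stroke→J1  (J1: last free bond brings effort in)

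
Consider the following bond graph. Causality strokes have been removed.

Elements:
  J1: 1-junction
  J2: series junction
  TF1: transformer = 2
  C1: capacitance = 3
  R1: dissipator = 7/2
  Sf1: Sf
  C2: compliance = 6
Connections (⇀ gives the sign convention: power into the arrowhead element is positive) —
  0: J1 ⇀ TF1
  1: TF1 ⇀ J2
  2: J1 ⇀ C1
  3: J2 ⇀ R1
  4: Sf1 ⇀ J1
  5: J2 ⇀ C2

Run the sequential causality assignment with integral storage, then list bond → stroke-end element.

β0 →J1
β1 →TF1
β2 →J1
β3 →J2
β4 →Sf1
β5 →J2

b4 stroke→Sf1  (Sf1: flow source, stroke at near end)
b0 stroke→J1  (1-jn J1 has f-setter on 4)
b2 stroke→J1  (J1: bond 4 brought flow, rest push out)
b1 stroke→TF1  (TF1: transformer flips bond 0)
b3 stroke→J2  (1-jn J2 has f-setter on 1)
b5 stroke→J2  (J2: bond 1 brought flow, rest push out)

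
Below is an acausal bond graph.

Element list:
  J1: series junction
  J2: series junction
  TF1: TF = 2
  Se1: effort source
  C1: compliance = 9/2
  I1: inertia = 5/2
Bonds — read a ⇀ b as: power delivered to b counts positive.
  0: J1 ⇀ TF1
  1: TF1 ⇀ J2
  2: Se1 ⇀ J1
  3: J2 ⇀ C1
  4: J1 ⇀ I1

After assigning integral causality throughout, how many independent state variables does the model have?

2  (C1, I1 all integral)

b2 |J1  (Se1: effort source, stroke at far end)
b3 |J2  (C1: C, integral causality)
b1 |TF1  (J2 needs exactly one f-in)
b0 |J1  (through TF1, causality passes straight; one stroke at TF1)
b4 |I1  (closing 1-jn rule on J1)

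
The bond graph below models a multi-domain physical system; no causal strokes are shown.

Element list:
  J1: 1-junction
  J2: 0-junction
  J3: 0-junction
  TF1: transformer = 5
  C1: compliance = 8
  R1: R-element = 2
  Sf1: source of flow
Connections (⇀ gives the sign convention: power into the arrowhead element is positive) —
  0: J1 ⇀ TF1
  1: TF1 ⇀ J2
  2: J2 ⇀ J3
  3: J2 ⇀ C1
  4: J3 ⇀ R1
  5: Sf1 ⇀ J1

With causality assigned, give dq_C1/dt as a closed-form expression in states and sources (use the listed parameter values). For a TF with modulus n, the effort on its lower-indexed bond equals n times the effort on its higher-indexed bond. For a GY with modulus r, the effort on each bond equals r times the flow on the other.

dq_C1/dt = 5*F_Sf1 - q_C1/16

b5 →Sf1  (Sf1 fixes flow; stroke at Sf1)
b0 →J1  (J1: bond 5 brought flow, rest push out)
b1 →TF1  (through TF1, causality passes straight; one stroke at TF1)
b3 →J2  (prefer integral on C1)
b2 →J3  (J2 effort already set via bond 3)
b4 →R1  (J3: bond 2 brought effort, rest push out)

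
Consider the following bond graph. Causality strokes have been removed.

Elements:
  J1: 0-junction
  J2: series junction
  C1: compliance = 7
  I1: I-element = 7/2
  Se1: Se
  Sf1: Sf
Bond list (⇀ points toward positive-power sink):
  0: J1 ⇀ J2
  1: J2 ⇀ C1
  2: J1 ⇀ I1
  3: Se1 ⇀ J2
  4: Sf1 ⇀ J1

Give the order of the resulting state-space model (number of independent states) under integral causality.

bond 3 stroke at J2  (source Se1 imposes e)
bond 4 stroke at Sf1  (Sf1 (Sf) sets flow on bond)
bond 1 stroke at J2  (prefer integral on C1)
bond 0 stroke at J1  (J2: last free bond brings flow in)
bond 2 stroke at I1  (0-jn J1 has e-setter on 0)

2  (C1, I1 all integral)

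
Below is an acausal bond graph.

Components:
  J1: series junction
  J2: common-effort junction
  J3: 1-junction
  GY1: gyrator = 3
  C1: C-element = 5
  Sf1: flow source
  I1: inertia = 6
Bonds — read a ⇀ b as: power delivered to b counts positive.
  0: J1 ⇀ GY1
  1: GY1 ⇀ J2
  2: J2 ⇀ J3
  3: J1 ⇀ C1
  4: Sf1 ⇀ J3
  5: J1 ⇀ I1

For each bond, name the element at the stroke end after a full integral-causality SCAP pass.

bond 0 →J1
bond 1 →J2
bond 2 →J3
bond 3 →J1
bond 4 →Sf1
bond 5 →I1

b4 →Sf1  (Sf1: flow source, stroke at near end)
b2 →J3  (1-jn J3 has f-setter on 4)
b1 →J2  (closing 0-jn rule on J2)
b0 →J1  (through GY1, causality inverts; strokes same side of GY1)
b3 →J1  (C1 outputs effort q/C1)
b5 →I1  (J1: last free bond brings flow in)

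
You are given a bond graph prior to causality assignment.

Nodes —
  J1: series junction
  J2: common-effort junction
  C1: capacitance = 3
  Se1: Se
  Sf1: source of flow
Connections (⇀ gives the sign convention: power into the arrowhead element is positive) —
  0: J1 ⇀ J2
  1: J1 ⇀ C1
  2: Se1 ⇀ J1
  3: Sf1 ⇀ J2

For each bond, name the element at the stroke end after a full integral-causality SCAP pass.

bond 0 stroke→J2
bond 1 stroke→J1
bond 2 stroke→J1
bond 3 stroke→Sf1

b2 |J1  (source Se1 imposes e)
b3 |Sf1  (Sf1: flow source, stroke at near end)
b0 |J2  (J2 needs exactly one e-in)
b1 |J1  (J1: bond 0 brought flow, rest push out)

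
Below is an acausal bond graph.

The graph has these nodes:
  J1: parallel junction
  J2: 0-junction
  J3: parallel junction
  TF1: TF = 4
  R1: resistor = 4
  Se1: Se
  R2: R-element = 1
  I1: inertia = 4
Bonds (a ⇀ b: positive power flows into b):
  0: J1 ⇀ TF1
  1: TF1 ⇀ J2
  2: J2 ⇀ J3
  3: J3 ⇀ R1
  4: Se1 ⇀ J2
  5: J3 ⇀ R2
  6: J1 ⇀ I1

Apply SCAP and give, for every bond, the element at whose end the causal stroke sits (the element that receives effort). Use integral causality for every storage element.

bond 0 |J1
bond 1 |TF1
bond 2 |J3
bond 3 |R1
bond 4 |J2
bond 5 |R2
bond 6 |I1

b4 |J2  (Se1 (Se) sets effort on bond)
b1 |TF1  (J2: bond 4 brought effort, rest push out)
b2 |J3  (common-e at J2 fixed by 4)
b3 |R1  (J3: bond 2 brought effort, rest push out)
b5 |R2  (J3 effort already set via bond 2)
b0 |J1  (TF TF1: opposite of bond 1)
b6 |I1  (J1 effort already set via bond 0)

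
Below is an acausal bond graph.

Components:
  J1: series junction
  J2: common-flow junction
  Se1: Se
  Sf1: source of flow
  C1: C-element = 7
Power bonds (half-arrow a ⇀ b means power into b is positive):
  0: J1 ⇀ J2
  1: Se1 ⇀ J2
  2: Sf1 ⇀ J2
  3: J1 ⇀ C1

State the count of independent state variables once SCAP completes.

1  (C1 all integral)

bond 1 |J2  (Se1: effort source, stroke at far end)
bond 2 |Sf1  (Sf1: flow source, stroke at near end)
bond 0 |J2  (1-jn J2 has f-setter on 2)
bond 3 |J1  (J1: bond 0 brought flow, rest push out)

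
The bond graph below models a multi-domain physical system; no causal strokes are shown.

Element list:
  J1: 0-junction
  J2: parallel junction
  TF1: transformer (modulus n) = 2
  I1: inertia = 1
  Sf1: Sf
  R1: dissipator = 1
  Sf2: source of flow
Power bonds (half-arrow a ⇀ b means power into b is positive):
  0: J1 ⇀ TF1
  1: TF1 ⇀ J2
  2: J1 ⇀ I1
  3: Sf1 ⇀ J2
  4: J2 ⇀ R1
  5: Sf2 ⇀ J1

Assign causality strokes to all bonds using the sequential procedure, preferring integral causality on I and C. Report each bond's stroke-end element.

b3 |Sf1  (Sf1 (Sf) sets flow on bond)
b5 |Sf2  (Sf2 fixes flow; stroke at Sf2)
b2 |I1  (prefer integral on I1)
b0 |J1  (J1: last free bond brings effort in)
b1 |TF1  (TF TF1: opposite of bond 0)
b4 |J2  (J2: last free bond brings effort in)

#0 →J1
#1 →TF1
#2 →I1
#3 →Sf1
#4 →J2
#5 →Sf2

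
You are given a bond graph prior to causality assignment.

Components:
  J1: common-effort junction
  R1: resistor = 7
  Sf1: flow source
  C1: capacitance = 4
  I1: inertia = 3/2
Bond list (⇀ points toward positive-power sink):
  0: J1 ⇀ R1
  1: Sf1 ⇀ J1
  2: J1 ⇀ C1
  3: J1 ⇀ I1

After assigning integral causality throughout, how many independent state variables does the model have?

2  (C1, I1 all integral)

bond 1 stroke→Sf1  (Sf1 fixes flow; stroke at Sf1)
bond 2 stroke→J1  (C1: C, integral causality)
bond 0 stroke→R1  (J1 effort already set via bond 2)
bond 3 stroke→I1  (J1 effort already set via bond 2)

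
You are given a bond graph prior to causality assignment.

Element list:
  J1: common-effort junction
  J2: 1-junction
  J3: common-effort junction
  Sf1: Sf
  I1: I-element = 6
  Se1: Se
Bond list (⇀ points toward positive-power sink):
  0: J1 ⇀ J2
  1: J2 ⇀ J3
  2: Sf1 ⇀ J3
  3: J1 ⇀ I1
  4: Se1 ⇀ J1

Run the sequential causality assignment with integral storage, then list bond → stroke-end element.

β2 |Sf1  (Sf1 (Sf) sets flow on bond)
β4 |J1  (Se1: effort source, stroke at far end)
β0 |J2  (common-e at J1 fixed by 4)
β3 |I1  (0-jn J1 has e-setter on 4)
β1 |J3  (J2 needs exactly one f-in)

b0 stroke at J2
b1 stroke at J3
b2 stroke at Sf1
b3 stroke at I1
b4 stroke at J1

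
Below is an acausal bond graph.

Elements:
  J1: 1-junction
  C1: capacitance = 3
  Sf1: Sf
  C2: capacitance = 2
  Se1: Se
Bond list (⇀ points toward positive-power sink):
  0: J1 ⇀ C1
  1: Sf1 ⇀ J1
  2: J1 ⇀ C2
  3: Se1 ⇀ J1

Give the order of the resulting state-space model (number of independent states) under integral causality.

2  (C1, C2 all integral)

β1 stroke at Sf1  (Sf1 (Sf) sets flow on bond)
β3 stroke at J1  (Se1 (Se) sets effort on bond)
β0 stroke at J1  (J1: bond 1 brought flow, rest push out)
β2 stroke at J1  (1-jn J1 has f-setter on 1)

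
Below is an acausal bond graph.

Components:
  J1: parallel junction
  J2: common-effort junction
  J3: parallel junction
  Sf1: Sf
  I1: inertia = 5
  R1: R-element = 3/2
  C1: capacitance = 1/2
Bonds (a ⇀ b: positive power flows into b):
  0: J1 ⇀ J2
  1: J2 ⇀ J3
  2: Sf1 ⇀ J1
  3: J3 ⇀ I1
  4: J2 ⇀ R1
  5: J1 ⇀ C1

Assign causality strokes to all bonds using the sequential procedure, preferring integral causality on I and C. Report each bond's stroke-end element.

b2 stroke→Sf1  (Sf1: flow source, stroke at near end)
b3 stroke→I1  (prefer integral on I1)
b1 stroke→J3  (J3: last free bond brings effort in)
b5 stroke→J1  (C1: C, integral causality)
b0 stroke→J2  (J1 effort already set via bond 5)
b4 stroke→R1  (J2: bond 0 brought effort, rest push out)

bond 0 |J2
bond 1 |J3
bond 2 |Sf1
bond 3 |I1
bond 4 |R1
bond 5 |J1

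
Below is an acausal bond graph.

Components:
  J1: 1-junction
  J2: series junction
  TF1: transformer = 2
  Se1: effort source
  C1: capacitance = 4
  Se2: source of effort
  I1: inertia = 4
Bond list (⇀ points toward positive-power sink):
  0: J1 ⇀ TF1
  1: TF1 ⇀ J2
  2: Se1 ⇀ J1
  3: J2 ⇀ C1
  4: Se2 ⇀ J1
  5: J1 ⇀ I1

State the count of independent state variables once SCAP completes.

2  (C1, I1 all integral)

bond 2 stroke at J1  (Se1: effort source, stroke at far end)
bond 4 stroke at J1  (Se2: effort source, stroke at far end)
bond 3 stroke at J2  (C1 outputs effort q/C1)
bond 1 stroke at TF1  (closing 1-jn rule on J2)
bond 0 stroke at J1  (through TF1, causality passes straight; one stroke at TF1)
bond 5 stroke at I1  (only one flow-in slot at J1)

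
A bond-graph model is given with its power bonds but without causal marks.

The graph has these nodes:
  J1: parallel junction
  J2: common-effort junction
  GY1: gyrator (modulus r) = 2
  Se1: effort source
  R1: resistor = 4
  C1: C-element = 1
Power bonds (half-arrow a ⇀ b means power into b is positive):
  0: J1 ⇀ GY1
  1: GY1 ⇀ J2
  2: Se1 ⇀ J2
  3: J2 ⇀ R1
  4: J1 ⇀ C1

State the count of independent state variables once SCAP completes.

1  (C1 all integral)

bond 2 →J2  (Se1 fixes effort; stroke away)
bond 1 →GY1  (0-jn J2 has e-setter on 2)
bond 3 →R1  (J2 effort already set via bond 2)
bond 0 →GY1  (GY GY1: same side as bond 1)
bond 4 →J1  (only one effort-in slot at J1)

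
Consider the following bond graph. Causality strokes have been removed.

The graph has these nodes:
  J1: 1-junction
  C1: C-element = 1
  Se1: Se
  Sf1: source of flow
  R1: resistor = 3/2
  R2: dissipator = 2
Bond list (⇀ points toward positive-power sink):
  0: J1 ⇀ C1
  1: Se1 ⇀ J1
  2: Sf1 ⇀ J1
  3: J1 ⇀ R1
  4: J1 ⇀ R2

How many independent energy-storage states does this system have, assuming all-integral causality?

b1 →J1  (Se1: effort source, stroke at far end)
b2 →Sf1  (Sf1 (Sf) sets flow on bond)
b0 →J1  (1-jn J1 has f-setter on 2)
b3 →J1  (common-f at J1 fixed by 2)
b4 →J1  (common-f at J1 fixed by 2)

1  (C1 all integral)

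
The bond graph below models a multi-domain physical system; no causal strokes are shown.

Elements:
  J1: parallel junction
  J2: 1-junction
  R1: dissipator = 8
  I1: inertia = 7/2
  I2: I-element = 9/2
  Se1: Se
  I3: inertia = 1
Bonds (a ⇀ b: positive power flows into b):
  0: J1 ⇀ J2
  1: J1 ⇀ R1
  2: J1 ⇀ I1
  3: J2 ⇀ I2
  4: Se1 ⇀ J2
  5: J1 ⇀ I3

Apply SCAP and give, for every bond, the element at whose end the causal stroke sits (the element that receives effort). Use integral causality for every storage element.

#4 stroke at J2  (source Se1 imposes e)
#2 stroke at I1  (I1: I, integral causality)
#3 stroke at I2  (I2 integral (f out))
#0 stroke at J2  (J2: bond 3 brought flow, rest push out)
#5 stroke at I3  (I3 outputs flow p/I3)
#1 stroke at J1  (J1 needs exactly one e-in)

b0 →J2
b1 →J1
b2 →I1
b3 →I2
b4 →J2
b5 →I3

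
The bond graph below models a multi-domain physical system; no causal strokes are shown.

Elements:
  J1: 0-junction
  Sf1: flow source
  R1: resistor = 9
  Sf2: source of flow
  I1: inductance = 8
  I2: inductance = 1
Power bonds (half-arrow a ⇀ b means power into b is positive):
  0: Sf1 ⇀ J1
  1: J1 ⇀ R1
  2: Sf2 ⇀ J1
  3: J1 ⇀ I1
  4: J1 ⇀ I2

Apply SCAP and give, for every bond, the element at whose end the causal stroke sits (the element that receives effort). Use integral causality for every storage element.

b0 →Sf1  (Sf1: flow source, stroke at near end)
b2 →Sf2  (Sf2 fixes flow; stroke at Sf2)
b3 →I1  (I1 integral (f out))
b4 →I2  (I2: I, integral causality)
b1 →J1  (J1 needs exactly one e-in)

β0 stroke→Sf1
β1 stroke→J1
β2 stroke→Sf2
β3 stroke→I1
β4 stroke→I2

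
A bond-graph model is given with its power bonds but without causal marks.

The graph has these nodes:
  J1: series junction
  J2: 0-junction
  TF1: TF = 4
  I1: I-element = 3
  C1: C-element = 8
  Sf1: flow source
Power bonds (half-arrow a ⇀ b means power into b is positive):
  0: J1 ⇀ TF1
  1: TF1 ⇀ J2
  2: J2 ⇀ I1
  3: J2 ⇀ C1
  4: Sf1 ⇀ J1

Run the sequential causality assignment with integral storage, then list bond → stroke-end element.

b0 stroke at J1
b1 stroke at TF1
b2 stroke at I1
b3 stroke at J2
b4 stroke at Sf1

#4 |Sf1  (Sf1 fixes flow; stroke at Sf1)
#0 |J1  (1-jn J1 has f-setter on 4)
#1 |TF1  (TF1 one-in-one-out from 0)
#2 |I1  (I1 integral (f out))
#3 |J2  (J2: last free bond brings effort in)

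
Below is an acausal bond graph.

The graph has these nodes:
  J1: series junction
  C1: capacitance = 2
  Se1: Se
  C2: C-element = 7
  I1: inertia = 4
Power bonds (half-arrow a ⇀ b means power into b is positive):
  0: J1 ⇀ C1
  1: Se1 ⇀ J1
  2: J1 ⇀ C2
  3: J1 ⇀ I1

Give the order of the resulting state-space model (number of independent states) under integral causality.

3  (C1, C2, I1 all integral)

bond 1 stroke at J1  (source Se1 imposes e)
bond 0 stroke at J1  (C1 integral (e out))
bond 2 stroke at J1  (C2 integral (e out))
bond 3 stroke at I1  (J1: last free bond brings flow in)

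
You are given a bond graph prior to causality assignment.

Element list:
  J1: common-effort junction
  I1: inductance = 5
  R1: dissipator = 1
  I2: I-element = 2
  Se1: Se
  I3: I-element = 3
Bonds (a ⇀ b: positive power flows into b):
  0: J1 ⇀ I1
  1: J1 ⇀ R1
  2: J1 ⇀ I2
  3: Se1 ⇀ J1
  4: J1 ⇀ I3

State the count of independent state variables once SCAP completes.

bond 3 →J1  (Se1: effort source, stroke at far end)
bond 0 →I1  (0-jn J1 has e-setter on 3)
bond 1 →R1  (common-e at J1 fixed by 3)
bond 2 →I2  (J1: bond 3 brought effort, rest push out)
bond 4 →I3  (0-jn J1 has e-setter on 3)

3  (I1, I2, I3 all integral)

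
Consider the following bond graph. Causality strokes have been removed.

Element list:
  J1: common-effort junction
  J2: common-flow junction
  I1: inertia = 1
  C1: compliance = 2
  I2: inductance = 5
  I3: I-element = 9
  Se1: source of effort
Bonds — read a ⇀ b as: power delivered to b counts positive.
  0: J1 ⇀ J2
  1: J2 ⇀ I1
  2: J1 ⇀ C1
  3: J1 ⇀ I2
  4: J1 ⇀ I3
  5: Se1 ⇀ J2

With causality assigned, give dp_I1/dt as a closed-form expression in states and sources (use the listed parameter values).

dp_I1/dt = E_Se1 + q_C1/2

bond 5 stroke→J2  (Se1 fixes effort; stroke away)
bond 1 stroke→I1  (I1 integral (f out))
bond 0 stroke→J2  (common-f at J2 fixed by 1)
bond 2 stroke→J1  (C1: C, integral causality)
bond 3 stroke→I2  (J1: bond 2 brought effort, rest push out)
bond 4 stroke→I3  (J1 effort already set via bond 2)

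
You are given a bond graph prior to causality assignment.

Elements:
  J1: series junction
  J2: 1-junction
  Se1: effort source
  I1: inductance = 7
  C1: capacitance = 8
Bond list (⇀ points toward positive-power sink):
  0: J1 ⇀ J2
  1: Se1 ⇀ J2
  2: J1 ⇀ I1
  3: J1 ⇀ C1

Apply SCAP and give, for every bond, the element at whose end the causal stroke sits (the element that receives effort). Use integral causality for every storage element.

β0 stroke at J1
β1 stroke at J2
β2 stroke at I1
β3 stroke at J1

bond 1 stroke→J2  (source Se1 imposes e)
bond 0 stroke→J1  (closing 1-jn rule on J2)
bond 2 stroke→I1  (I1 outputs flow p/I1)
bond 3 stroke→J1  (common-f at J1 fixed by 2)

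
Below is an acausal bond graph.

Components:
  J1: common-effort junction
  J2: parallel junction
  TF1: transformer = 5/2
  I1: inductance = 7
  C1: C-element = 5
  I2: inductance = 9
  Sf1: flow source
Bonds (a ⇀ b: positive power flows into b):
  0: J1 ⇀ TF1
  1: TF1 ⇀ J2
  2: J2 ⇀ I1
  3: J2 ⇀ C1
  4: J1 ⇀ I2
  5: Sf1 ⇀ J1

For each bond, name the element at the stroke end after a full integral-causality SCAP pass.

bond 0 stroke→J1
bond 1 stroke→TF1
bond 2 stroke→I1
bond 3 stroke→J2
bond 4 stroke→I2
bond 5 stroke→Sf1

bond 5 →Sf1  (Sf1 (Sf) sets flow on bond)
bond 2 →I1  (I1 integral (f out))
bond 3 →J2  (C1 outputs effort q/C1)
bond 1 →TF1  (J2 effort already set via bond 3)
bond 0 →J1  (TF TF1: opposite of bond 1)
bond 4 →I2  (0-jn J1 has e-setter on 0)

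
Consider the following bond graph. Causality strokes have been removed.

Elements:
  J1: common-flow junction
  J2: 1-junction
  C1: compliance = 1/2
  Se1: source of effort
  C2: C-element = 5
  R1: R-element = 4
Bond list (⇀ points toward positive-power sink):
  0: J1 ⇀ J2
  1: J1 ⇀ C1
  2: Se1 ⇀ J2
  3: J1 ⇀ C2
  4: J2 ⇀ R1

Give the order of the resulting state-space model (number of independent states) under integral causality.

b2 |J2  (Se1 (Se) sets effort on bond)
b1 |J1  (C1 outputs effort q/C1)
b3 |J1  (prefer integral on C2)
b0 |J2  (only one flow-in slot at J1)
b4 |R1  (only one flow-in slot at J2)

2  (C1, C2 all integral)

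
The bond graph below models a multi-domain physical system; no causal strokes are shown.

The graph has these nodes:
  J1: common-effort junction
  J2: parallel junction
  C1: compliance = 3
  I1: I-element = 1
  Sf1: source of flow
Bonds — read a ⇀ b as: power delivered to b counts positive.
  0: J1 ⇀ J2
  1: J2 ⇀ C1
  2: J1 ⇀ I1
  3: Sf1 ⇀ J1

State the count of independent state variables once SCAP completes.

2  (C1, I1 all integral)

#3 →Sf1  (Sf1: flow source, stroke at near end)
#1 →J2  (C1: C, integral causality)
#0 →J1  (common-e at J2 fixed by 1)
#2 →I1  (0-jn J1 has e-setter on 0)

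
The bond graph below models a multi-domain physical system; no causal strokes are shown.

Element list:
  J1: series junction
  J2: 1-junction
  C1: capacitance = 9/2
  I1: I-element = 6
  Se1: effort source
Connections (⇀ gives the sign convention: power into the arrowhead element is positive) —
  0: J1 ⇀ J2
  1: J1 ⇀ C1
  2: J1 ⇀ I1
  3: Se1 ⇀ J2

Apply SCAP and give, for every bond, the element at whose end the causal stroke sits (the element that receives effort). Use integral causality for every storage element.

#0 |J1
#1 |J1
#2 |I1
#3 |J2

bond 3 →J2  (Se1 fixes effort; stroke away)
bond 0 →J1  (only one flow-in slot at J2)
bond 1 →J1  (prefer integral on C1)
bond 2 →I1  (J1: last free bond brings flow in)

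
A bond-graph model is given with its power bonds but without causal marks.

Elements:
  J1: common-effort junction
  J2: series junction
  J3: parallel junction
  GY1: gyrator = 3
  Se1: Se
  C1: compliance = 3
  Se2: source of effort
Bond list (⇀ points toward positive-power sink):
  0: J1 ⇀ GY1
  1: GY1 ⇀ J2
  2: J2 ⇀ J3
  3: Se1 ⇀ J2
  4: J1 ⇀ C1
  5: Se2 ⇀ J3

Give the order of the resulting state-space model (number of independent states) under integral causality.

β3 →J2  (source Se1 imposes e)
β5 →J3  (Se2 (Se) sets effort on bond)
β2 →J2  (0-jn J3 has e-setter on 5)
β1 →GY1  (only one flow-in slot at J2)
β0 →GY1  (through GY1, causality inverts; strokes same side of GY1)
β4 →J1  (J1: last free bond brings effort in)

1  (C1 all integral)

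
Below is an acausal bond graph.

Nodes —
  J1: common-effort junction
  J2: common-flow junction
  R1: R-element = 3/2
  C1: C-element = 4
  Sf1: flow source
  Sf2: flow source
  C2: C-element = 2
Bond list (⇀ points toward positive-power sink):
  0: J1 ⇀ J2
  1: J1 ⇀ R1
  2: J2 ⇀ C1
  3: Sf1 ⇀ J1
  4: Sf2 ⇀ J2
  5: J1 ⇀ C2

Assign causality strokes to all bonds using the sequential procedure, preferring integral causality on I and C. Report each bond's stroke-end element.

β0 stroke→J2
β1 stroke→R1
β2 stroke→J2
β3 stroke→Sf1
β4 stroke→Sf2
β5 stroke→J1

bond 3 →Sf1  (source Sf1 imposes f)
bond 4 →Sf2  (Sf2: flow source, stroke at near end)
bond 0 →J2  (J2 flow already set via bond 4)
bond 2 →J2  (J2: bond 4 brought flow, rest push out)
bond 5 →J1  (prefer integral on C2)
bond 1 →R1  (common-e at J1 fixed by 5)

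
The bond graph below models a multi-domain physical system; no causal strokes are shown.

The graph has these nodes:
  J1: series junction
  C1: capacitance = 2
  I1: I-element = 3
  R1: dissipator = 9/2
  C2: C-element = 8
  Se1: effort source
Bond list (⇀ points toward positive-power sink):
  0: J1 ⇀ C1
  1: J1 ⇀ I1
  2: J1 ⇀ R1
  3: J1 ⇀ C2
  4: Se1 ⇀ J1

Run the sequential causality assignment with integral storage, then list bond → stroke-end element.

b0 |J1
b1 |I1
b2 |J1
b3 |J1
b4 |J1

bond 4 |J1  (Se1: effort source, stroke at far end)
bond 0 |J1  (C1: C, integral causality)
bond 1 |I1  (I1 outputs flow p/I1)
bond 2 |J1  (J1 flow already set via bond 1)
bond 3 |J1  (1-jn J1 has f-setter on 1)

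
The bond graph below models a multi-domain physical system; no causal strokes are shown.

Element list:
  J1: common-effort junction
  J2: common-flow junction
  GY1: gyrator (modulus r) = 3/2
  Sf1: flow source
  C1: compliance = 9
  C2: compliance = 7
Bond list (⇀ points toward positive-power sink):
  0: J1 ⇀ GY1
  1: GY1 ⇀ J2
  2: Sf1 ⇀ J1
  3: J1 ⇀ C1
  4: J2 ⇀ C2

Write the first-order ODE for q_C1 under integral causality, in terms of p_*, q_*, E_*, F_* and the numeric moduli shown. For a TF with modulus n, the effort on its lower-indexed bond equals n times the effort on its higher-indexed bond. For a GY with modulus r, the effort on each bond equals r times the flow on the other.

dq_C1/dt = F_Sf1 - 2*q_C2/21

β2 |Sf1  (Sf1 (Sf) sets flow on bond)
β3 |J1  (prefer integral on C1)
β0 |GY1  (0-jn J1 has e-setter on 3)
β1 |GY1  (GY1 both-in/both-out from 0)
β4 |J2  (common-f at J2 fixed by 1)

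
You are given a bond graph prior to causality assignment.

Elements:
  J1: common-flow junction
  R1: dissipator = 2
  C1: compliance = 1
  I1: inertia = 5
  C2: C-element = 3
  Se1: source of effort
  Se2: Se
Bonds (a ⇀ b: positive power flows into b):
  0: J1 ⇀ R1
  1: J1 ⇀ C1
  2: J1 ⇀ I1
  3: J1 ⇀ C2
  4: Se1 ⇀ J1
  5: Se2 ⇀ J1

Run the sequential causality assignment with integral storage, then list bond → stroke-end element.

bond 0 →J1
bond 1 →J1
bond 2 →I1
bond 3 →J1
bond 4 →J1
bond 5 →J1

bond 4 |J1  (Se1: effort source, stroke at far end)
bond 5 |J1  (Se2 (Se) sets effort on bond)
bond 1 |J1  (C1 outputs effort q/C1)
bond 2 |I1  (prefer integral on I1)
bond 0 |J1  (common-f at J1 fixed by 2)
bond 3 |J1  (common-f at J1 fixed by 2)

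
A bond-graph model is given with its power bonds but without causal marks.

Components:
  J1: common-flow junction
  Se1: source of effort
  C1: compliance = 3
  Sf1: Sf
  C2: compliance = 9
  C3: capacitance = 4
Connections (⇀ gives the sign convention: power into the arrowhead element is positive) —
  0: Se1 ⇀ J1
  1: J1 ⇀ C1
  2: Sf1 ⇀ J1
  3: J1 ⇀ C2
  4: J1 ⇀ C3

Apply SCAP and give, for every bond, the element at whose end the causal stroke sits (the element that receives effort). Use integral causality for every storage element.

#0 stroke at J1
#1 stroke at J1
#2 stroke at Sf1
#3 stroke at J1
#4 stroke at J1

b0 →J1  (Se1 (Se) sets effort on bond)
b2 →Sf1  (source Sf1 imposes f)
b1 →J1  (J1: bond 2 brought flow, rest push out)
b3 →J1  (J1 flow already set via bond 2)
b4 →J1  (common-f at J1 fixed by 2)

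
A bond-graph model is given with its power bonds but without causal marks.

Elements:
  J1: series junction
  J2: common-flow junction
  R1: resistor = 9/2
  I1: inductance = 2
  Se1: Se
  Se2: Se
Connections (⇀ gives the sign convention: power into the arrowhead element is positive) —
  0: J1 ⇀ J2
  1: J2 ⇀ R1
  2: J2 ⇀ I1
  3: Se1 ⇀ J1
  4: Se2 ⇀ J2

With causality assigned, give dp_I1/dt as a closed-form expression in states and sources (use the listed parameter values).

bond 3 →J1  (Se1 (Se) sets effort on bond)
bond 4 →J2  (Se2 (Se) sets effort on bond)
bond 0 →J2  (J1 needs exactly one f-in)
bond 2 →I1  (prefer integral on I1)
bond 1 →J2  (1-jn J2 has f-setter on 2)

dp_I1/dt = E_Se1 + E_Se2 - 9*p_I1/4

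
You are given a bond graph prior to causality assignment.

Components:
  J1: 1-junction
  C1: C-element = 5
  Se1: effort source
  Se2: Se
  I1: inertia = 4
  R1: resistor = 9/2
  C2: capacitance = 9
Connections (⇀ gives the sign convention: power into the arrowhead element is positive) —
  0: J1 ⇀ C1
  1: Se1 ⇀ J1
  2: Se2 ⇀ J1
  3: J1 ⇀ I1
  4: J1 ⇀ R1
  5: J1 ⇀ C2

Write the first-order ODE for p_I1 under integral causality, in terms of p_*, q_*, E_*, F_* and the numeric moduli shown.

β1 stroke→J1  (source Se1 imposes e)
β2 stroke→J1  (Se2: effort source, stroke at far end)
β0 stroke→J1  (prefer integral on C1)
β3 stroke→I1  (prefer integral on I1)
β4 stroke→J1  (J1 flow already set via bond 3)
β5 stroke→J1  (J1 flow already set via bond 3)

dp_I1/dt = E_Se1 + E_Se2 - 9*p_I1/8 - q_C1/5 - q_C2/9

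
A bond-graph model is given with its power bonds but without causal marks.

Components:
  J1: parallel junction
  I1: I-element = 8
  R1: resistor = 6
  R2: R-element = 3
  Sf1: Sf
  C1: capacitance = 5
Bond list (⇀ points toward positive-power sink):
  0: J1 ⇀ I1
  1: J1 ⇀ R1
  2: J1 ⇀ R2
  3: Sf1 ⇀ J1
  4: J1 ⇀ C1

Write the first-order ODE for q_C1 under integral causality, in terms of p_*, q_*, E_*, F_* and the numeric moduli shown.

b3 stroke→Sf1  (Sf1 fixes flow; stroke at Sf1)
b0 stroke→I1  (I1: I, integral causality)
b4 stroke→J1  (C1 outputs effort q/C1)
b1 stroke→R1  (0-jn J1 has e-setter on 4)
b2 stroke→R2  (J1: bond 4 brought effort, rest push out)

dq_C1/dt = F_Sf1 - p_I1/8 - q_C1/10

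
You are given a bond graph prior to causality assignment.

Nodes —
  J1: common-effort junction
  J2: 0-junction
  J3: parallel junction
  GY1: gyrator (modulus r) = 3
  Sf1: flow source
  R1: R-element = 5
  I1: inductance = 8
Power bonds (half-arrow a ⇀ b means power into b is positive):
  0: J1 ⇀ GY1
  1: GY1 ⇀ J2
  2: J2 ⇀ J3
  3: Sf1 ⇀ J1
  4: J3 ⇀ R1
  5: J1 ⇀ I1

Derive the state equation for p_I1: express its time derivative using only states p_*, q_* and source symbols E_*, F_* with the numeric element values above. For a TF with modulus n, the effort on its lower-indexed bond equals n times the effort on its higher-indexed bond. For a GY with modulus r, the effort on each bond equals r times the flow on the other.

b3 →Sf1  (Sf1 (Sf) sets flow on bond)
b5 →I1  (prefer integral on I1)
b0 →J1  (only one effort-in slot at J1)
b1 →J2  (GY GY1: same side as bond 0)
b2 →J3  (J2: bond 1 brought effort, rest push out)
b4 →R1  (common-e at J3 fixed by 2)

dp_I1/dt = 9*F_Sf1/5 - 9*p_I1/40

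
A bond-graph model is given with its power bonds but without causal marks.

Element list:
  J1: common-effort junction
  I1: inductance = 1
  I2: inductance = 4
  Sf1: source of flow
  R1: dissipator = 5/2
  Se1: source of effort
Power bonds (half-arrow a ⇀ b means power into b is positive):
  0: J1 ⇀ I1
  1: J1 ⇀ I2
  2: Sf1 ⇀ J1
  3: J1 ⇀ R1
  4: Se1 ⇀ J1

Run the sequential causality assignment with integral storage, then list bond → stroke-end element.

β2 |Sf1  (source Sf1 imposes f)
β4 |J1  (Se1 fixes effort; stroke away)
β0 |I1  (0-jn J1 has e-setter on 4)
β1 |I2  (J1: bond 4 brought effort, rest push out)
β3 |R1  (J1 effort already set via bond 4)

#0 →I1
#1 →I2
#2 →Sf1
#3 →R1
#4 →J1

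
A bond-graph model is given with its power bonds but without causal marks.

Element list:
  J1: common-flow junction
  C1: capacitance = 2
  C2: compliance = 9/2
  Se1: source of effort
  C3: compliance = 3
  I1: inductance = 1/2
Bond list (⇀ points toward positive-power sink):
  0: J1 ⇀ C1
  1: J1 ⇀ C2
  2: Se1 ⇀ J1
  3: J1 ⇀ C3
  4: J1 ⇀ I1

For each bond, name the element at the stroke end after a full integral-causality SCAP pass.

β2 stroke at J1  (Se1: effort source, stroke at far end)
β0 stroke at J1  (C1 outputs effort q/C1)
β1 stroke at J1  (C2 integral (e out))
β3 stroke at J1  (prefer integral on C3)
β4 stroke at I1  (J1 needs exactly one f-in)

β0 →J1
β1 →J1
β2 →J1
β3 →J1
β4 →I1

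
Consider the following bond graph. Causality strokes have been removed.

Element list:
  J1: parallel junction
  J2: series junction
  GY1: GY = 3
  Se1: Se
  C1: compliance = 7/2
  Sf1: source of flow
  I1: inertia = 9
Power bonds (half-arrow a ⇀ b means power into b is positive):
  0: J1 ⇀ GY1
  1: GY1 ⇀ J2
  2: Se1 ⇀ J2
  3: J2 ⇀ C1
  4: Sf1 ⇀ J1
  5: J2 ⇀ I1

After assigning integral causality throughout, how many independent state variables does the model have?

b2 stroke at J2  (source Se1 imposes e)
b4 stroke at Sf1  (source Sf1 imposes f)
b0 stroke at J1  (J1: last free bond brings effort in)
b1 stroke at J2  (through GY1, causality inverts; strokes same side of GY1)
b3 stroke at J2  (C1 outputs effort q/C1)
b5 stroke at I1  (J2 needs exactly one f-in)

2  (C1, I1 all integral)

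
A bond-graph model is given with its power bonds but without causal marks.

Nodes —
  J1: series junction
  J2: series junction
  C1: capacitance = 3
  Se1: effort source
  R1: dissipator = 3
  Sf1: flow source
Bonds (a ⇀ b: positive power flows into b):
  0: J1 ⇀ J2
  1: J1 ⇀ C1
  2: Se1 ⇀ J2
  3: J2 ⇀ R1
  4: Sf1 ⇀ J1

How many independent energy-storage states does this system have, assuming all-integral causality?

b2 stroke at J2  (Se1 fixes effort; stroke away)
b4 stroke at Sf1  (source Sf1 imposes f)
b0 stroke at J1  (J1 flow already set via bond 4)
b1 stroke at J1  (J1: bond 4 brought flow, rest push out)
b3 stroke at J2  (common-f at J2 fixed by 0)

1  (C1 all integral)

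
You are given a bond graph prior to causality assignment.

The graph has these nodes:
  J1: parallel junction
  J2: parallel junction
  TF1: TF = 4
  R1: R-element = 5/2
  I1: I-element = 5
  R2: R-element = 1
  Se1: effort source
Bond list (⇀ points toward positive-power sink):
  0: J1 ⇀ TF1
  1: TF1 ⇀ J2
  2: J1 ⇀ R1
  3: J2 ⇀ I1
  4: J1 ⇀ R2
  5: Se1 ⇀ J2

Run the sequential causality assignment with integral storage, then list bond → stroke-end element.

#0 →J1
#1 →TF1
#2 →R1
#3 →I1
#4 →R2
#5 →J2

bond 5 stroke at J2  (Se1 (Se) sets effort on bond)
bond 1 stroke at TF1  (common-e at J2 fixed by 5)
bond 3 stroke at I1  (J2 effort already set via bond 5)
bond 0 stroke at J1  (TF TF1: opposite of bond 1)
bond 2 stroke at R1  (common-e at J1 fixed by 0)
bond 4 stroke at R2  (J1: bond 0 brought effort, rest push out)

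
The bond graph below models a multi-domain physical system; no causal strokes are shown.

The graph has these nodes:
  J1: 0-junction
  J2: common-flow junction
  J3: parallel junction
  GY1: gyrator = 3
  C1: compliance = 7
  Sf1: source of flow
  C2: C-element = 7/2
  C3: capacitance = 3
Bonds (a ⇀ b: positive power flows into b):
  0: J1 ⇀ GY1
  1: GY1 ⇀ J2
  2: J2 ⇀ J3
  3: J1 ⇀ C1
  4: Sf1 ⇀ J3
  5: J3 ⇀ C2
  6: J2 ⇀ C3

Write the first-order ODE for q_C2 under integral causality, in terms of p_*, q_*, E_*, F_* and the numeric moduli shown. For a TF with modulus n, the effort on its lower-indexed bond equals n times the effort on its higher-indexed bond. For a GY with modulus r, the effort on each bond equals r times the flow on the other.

dq_C2/dt = F_Sf1 + q_C1/21

#4 stroke→Sf1  (source Sf1 imposes f)
#3 stroke→J1  (C1 integral (e out))
#0 stroke→GY1  (0-jn J1 has e-setter on 3)
#1 stroke→GY1  (GY1: gyrator matches bond 0)
#2 stroke→J2  (1-jn J2 has f-setter on 1)
#6 stroke→J2  (common-f at J2 fixed by 1)
#5 stroke→J3  (J3 needs exactly one e-in)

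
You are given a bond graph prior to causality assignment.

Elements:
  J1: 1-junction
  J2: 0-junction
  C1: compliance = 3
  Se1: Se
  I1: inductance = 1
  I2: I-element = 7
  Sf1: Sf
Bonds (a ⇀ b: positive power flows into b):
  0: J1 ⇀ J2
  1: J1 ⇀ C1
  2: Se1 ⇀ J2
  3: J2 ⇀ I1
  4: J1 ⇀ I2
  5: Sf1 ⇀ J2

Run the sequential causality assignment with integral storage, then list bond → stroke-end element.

β0 →J1
β1 →J1
β2 →J2
β3 →I1
β4 →I2
β5 →Sf1

#2 →J2  (Se1 fixes effort; stroke away)
#5 →Sf1  (source Sf1 imposes f)
#0 →J1  (0-jn J2 has e-setter on 2)
#3 →I1  (J2: bond 2 brought effort, rest push out)
#1 →J1  (prefer integral on C1)
#4 →I2  (closing 1-jn rule on J1)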